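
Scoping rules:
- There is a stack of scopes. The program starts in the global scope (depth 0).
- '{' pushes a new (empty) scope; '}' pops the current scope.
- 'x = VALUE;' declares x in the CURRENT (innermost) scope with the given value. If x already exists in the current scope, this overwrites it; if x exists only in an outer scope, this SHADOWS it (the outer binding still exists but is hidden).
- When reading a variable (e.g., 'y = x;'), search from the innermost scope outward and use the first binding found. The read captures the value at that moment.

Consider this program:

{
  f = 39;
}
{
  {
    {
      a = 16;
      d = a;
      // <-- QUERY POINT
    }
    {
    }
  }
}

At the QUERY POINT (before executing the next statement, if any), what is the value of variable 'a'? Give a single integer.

Step 1: enter scope (depth=1)
Step 2: declare f=39 at depth 1
Step 3: exit scope (depth=0)
Step 4: enter scope (depth=1)
Step 5: enter scope (depth=2)
Step 6: enter scope (depth=3)
Step 7: declare a=16 at depth 3
Step 8: declare d=(read a)=16 at depth 3
Visible at query point: a=16 d=16

Answer: 16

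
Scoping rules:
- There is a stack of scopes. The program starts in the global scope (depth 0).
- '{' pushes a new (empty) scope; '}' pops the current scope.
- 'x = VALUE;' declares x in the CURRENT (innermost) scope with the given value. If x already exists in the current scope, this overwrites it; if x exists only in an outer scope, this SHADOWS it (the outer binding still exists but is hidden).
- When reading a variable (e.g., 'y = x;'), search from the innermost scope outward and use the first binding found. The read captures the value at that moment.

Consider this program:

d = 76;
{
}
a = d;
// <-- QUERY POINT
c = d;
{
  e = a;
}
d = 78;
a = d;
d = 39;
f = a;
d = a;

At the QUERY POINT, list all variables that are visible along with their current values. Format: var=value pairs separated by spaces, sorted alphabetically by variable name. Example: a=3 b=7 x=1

Answer: a=76 d=76

Derivation:
Step 1: declare d=76 at depth 0
Step 2: enter scope (depth=1)
Step 3: exit scope (depth=0)
Step 4: declare a=(read d)=76 at depth 0
Visible at query point: a=76 d=76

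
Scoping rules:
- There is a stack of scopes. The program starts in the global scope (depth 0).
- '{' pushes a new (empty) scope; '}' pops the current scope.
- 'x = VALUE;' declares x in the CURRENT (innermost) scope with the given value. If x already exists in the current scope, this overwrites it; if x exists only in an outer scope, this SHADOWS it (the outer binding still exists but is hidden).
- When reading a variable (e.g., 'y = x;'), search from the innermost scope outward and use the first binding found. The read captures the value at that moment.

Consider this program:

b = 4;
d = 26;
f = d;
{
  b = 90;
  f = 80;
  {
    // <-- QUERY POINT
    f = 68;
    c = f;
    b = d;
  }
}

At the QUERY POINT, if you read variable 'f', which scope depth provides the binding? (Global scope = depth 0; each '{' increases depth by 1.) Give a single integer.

Step 1: declare b=4 at depth 0
Step 2: declare d=26 at depth 0
Step 3: declare f=(read d)=26 at depth 0
Step 4: enter scope (depth=1)
Step 5: declare b=90 at depth 1
Step 6: declare f=80 at depth 1
Step 7: enter scope (depth=2)
Visible at query point: b=90 d=26 f=80

Answer: 1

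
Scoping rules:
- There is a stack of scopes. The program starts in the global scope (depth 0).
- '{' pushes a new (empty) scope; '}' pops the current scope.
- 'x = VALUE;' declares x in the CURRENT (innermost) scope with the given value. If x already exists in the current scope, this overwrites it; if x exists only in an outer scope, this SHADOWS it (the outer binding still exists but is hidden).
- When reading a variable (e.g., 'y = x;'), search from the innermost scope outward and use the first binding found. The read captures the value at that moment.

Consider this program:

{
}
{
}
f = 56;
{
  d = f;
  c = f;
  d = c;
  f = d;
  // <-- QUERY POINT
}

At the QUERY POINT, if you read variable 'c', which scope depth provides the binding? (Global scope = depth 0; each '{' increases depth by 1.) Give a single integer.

Answer: 1

Derivation:
Step 1: enter scope (depth=1)
Step 2: exit scope (depth=0)
Step 3: enter scope (depth=1)
Step 4: exit scope (depth=0)
Step 5: declare f=56 at depth 0
Step 6: enter scope (depth=1)
Step 7: declare d=(read f)=56 at depth 1
Step 8: declare c=(read f)=56 at depth 1
Step 9: declare d=(read c)=56 at depth 1
Step 10: declare f=(read d)=56 at depth 1
Visible at query point: c=56 d=56 f=56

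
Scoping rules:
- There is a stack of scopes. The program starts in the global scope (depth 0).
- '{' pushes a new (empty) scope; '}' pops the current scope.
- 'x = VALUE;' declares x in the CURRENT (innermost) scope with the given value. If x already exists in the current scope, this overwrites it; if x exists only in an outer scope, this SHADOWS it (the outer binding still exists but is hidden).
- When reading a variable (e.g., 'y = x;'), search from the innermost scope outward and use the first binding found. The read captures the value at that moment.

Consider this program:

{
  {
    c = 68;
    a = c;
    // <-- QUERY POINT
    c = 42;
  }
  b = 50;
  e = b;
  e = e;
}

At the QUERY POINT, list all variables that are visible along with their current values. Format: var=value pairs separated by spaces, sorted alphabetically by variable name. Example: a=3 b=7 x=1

Answer: a=68 c=68

Derivation:
Step 1: enter scope (depth=1)
Step 2: enter scope (depth=2)
Step 3: declare c=68 at depth 2
Step 4: declare a=(read c)=68 at depth 2
Visible at query point: a=68 c=68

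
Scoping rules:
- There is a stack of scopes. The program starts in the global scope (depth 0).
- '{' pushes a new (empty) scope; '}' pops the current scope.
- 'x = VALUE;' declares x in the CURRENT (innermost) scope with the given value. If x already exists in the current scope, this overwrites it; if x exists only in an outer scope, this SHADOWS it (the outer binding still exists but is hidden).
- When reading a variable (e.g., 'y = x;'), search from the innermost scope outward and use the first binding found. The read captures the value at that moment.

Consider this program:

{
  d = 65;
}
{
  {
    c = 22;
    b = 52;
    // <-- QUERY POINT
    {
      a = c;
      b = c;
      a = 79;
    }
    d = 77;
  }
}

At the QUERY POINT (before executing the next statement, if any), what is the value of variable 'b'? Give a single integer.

Answer: 52

Derivation:
Step 1: enter scope (depth=1)
Step 2: declare d=65 at depth 1
Step 3: exit scope (depth=0)
Step 4: enter scope (depth=1)
Step 5: enter scope (depth=2)
Step 6: declare c=22 at depth 2
Step 7: declare b=52 at depth 2
Visible at query point: b=52 c=22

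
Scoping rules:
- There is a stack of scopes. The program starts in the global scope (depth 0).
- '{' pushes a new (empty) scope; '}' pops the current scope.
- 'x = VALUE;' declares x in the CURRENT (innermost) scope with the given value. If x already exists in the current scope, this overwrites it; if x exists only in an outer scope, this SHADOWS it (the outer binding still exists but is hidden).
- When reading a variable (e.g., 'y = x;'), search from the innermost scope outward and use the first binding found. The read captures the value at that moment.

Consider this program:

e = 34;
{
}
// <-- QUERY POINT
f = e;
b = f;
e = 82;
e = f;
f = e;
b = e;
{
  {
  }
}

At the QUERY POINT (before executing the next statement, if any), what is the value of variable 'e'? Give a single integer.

Step 1: declare e=34 at depth 0
Step 2: enter scope (depth=1)
Step 3: exit scope (depth=0)
Visible at query point: e=34

Answer: 34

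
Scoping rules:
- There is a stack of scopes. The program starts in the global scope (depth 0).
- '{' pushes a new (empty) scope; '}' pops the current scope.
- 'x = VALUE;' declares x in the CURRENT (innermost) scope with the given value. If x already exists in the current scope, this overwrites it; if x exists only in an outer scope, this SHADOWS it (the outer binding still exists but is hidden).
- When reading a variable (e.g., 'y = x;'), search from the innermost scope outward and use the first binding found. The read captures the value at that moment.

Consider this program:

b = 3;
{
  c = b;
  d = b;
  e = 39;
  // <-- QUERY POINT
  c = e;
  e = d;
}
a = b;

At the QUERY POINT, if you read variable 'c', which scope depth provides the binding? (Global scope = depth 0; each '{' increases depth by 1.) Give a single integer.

Answer: 1

Derivation:
Step 1: declare b=3 at depth 0
Step 2: enter scope (depth=1)
Step 3: declare c=(read b)=3 at depth 1
Step 4: declare d=(read b)=3 at depth 1
Step 5: declare e=39 at depth 1
Visible at query point: b=3 c=3 d=3 e=39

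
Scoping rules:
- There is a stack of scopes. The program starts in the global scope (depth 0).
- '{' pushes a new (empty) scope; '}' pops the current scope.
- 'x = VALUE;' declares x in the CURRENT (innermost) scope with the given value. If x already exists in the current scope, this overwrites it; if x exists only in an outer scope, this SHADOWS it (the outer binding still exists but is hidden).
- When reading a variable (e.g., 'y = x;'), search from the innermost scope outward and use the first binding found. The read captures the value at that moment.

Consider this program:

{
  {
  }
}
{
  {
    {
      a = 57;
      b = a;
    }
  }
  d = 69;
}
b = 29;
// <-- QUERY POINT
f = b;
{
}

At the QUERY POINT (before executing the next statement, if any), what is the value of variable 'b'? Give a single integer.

Step 1: enter scope (depth=1)
Step 2: enter scope (depth=2)
Step 3: exit scope (depth=1)
Step 4: exit scope (depth=0)
Step 5: enter scope (depth=1)
Step 6: enter scope (depth=2)
Step 7: enter scope (depth=3)
Step 8: declare a=57 at depth 3
Step 9: declare b=(read a)=57 at depth 3
Step 10: exit scope (depth=2)
Step 11: exit scope (depth=1)
Step 12: declare d=69 at depth 1
Step 13: exit scope (depth=0)
Step 14: declare b=29 at depth 0
Visible at query point: b=29

Answer: 29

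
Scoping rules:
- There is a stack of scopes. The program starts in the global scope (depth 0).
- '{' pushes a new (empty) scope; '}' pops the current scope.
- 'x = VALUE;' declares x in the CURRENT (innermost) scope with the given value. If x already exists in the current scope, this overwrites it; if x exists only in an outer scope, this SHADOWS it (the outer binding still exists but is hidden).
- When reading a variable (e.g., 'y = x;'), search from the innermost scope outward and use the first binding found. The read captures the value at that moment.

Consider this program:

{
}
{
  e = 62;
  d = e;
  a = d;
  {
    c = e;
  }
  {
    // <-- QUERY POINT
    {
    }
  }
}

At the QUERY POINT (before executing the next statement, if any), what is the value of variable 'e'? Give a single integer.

Step 1: enter scope (depth=1)
Step 2: exit scope (depth=0)
Step 3: enter scope (depth=1)
Step 4: declare e=62 at depth 1
Step 5: declare d=(read e)=62 at depth 1
Step 6: declare a=(read d)=62 at depth 1
Step 7: enter scope (depth=2)
Step 8: declare c=(read e)=62 at depth 2
Step 9: exit scope (depth=1)
Step 10: enter scope (depth=2)
Visible at query point: a=62 d=62 e=62

Answer: 62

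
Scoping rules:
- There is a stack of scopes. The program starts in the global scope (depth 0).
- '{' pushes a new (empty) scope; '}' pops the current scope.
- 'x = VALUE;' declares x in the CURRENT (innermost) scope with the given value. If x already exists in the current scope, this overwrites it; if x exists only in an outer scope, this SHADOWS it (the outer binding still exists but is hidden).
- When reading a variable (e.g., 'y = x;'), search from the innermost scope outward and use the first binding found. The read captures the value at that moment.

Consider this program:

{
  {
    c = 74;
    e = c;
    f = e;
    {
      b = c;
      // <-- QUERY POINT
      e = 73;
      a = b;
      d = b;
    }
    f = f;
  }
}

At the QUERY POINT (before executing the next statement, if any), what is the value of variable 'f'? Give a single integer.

Answer: 74

Derivation:
Step 1: enter scope (depth=1)
Step 2: enter scope (depth=2)
Step 3: declare c=74 at depth 2
Step 4: declare e=(read c)=74 at depth 2
Step 5: declare f=(read e)=74 at depth 2
Step 6: enter scope (depth=3)
Step 7: declare b=(read c)=74 at depth 3
Visible at query point: b=74 c=74 e=74 f=74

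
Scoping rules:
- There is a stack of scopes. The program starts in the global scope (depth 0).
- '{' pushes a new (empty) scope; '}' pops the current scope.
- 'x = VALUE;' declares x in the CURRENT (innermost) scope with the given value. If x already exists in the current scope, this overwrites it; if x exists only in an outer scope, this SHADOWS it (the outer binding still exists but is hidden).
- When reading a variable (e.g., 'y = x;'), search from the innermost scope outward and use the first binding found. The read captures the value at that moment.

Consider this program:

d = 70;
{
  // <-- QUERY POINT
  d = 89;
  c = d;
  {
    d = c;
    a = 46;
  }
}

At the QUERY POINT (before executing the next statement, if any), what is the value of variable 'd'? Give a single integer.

Answer: 70

Derivation:
Step 1: declare d=70 at depth 0
Step 2: enter scope (depth=1)
Visible at query point: d=70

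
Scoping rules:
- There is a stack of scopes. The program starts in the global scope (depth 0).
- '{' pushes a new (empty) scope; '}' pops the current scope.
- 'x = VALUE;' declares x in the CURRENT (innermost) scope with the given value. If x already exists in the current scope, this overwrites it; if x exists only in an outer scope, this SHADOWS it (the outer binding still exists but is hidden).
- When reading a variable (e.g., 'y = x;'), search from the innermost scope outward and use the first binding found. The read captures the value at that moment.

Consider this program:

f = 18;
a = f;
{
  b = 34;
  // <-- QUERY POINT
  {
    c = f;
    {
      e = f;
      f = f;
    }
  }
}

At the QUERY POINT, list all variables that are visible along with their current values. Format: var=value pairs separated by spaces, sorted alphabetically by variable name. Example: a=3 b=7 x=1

Step 1: declare f=18 at depth 0
Step 2: declare a=(read f)=18 at depth 0
Step 3: enter scope (depth=1)
Step 4: declare b=34 at depth 1
Visible at query point: a=18 b=34 f=18

Answer: a=18 b=34 f=18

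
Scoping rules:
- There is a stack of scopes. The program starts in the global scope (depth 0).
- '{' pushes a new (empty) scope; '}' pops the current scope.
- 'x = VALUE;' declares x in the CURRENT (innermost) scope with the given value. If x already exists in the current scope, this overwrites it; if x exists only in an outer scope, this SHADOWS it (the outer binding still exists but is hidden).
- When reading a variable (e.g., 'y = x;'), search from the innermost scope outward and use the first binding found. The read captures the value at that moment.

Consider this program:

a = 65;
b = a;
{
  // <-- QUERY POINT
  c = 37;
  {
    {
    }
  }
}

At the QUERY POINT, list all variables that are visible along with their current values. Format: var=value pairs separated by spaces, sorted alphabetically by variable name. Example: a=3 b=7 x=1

Step 1: declare a=65 at depth 0
Step 2: declare b=(read a)=65 at depth 0
Step 3: enter scope (depth=1)
Visible at query point: a=65 b=65

Answer: a=65 b=65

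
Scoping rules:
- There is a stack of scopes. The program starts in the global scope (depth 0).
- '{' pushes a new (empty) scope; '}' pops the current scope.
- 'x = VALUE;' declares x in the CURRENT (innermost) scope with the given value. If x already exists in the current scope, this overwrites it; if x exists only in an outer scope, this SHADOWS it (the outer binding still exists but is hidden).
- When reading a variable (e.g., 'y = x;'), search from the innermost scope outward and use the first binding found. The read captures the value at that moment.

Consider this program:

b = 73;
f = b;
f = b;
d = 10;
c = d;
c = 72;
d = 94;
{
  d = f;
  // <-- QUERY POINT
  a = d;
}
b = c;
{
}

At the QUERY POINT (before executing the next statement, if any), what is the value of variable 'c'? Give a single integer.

Step 1: declare b=73 at depth 0
Step 2: declare f=(read b)=73 at depth 0
Step 3: declare f=(read b)=73 at depth 0
Step 4: declare d=10 at depth 0
Step 5: declare c=(read d)=10 at depth 0
Step 6: declare c=72 at depth 0
Step 7: declare d=94 at depth 0
Step 8: enter scope (depth=1)
Step 9: declare d=(read f)=73 at depth 1
Visible at query point: b=73 c=72 d=73 f=73

Answer: 72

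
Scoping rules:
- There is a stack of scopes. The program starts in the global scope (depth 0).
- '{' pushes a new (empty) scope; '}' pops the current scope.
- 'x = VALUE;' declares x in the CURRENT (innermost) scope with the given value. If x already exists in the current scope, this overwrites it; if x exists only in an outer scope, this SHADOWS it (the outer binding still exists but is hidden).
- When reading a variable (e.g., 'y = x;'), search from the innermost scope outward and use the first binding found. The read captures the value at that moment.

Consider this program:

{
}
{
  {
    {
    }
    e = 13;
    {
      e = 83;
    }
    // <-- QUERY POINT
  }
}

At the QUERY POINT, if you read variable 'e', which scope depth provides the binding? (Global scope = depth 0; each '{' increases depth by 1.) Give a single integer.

Answer: 2

Derivation:
Step 1: enter scope (depth=1)
Step 2: exit scope (depth=0)
Step 3: enter scope (depth=1)
Step 4: enter scope (depth=2)
Step 5: enter scope (depth=3)
Step 6: exit scope (depth=2)
Step 7: declare e=13 at depth 2
Step 8: enter scope (depth=3)
Step 9: declare e=83 at depth 3
Step 10: exit scope (depth=2)
Visible at query point: e=13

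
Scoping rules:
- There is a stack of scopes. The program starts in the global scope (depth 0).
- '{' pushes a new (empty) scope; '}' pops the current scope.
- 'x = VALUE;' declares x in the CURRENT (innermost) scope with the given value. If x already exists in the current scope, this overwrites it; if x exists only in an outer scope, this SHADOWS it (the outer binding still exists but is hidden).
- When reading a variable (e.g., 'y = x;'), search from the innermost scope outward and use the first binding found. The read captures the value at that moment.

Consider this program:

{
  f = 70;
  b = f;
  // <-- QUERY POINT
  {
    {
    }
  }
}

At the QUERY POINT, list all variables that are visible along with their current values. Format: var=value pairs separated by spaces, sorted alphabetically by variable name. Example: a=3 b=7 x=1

Answer: b=70 f=70

Derivation:
Step 1: enter scope (depth=1)
Step 2: declare f=70 at depth 1
Step 3: declare b=(read f)=70 at depth 1
Visible at query point: b=70 f=70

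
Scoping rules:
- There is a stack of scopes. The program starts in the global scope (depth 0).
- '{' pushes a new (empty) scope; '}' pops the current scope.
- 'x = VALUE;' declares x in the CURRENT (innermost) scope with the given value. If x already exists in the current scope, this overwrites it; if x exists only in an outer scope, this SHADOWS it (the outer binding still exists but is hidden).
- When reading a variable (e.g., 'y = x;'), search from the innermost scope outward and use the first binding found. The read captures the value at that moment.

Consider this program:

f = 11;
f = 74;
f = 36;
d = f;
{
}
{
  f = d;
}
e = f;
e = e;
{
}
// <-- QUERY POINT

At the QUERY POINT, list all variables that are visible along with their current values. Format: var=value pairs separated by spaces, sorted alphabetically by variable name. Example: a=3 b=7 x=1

Step 1: declare f=11 at depth 0
Step 2: declare f=74 at depth 0
Step 3: declare f=36 at depth 0
Step 4: declare d=(read f)=36 at depth 0
Step 5: enter scope (depth=1)
Step 6: exit scope (depth=0)
Step 7: enter scope (depth=1)
Step 8: declare f=(read d)=36 at depth 1
Step 9: exit scope (depth=0)
Step 10: declare e=(read f)=36 at depth 0
Step 11: declare e=(read e)=36 at depth 0
Step 12: enter scope (depth=1)
Step 13: exit scope (depth=0)
Visible at query point: d=36 e=36 f=36

Answer: d=36 e=36 f=36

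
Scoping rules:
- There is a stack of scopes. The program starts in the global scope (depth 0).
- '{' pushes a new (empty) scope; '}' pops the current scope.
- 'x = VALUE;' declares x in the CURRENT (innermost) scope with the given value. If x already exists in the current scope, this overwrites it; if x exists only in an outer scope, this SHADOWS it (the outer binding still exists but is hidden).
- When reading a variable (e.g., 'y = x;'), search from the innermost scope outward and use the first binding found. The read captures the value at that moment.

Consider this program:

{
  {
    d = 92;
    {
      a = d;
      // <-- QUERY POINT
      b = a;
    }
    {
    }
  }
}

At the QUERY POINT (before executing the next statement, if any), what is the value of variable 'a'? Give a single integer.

Answer: 92

Derivation:
Step 1: enter scope (depth=1)
Step 2: enter scope (depth=2)
Step 3: declare d=92 at depth 2
Step 4: enter scope (depth=3)
Step 5: declare a=(read d)=92 at depth 3
Visible at query point: a=92 d=92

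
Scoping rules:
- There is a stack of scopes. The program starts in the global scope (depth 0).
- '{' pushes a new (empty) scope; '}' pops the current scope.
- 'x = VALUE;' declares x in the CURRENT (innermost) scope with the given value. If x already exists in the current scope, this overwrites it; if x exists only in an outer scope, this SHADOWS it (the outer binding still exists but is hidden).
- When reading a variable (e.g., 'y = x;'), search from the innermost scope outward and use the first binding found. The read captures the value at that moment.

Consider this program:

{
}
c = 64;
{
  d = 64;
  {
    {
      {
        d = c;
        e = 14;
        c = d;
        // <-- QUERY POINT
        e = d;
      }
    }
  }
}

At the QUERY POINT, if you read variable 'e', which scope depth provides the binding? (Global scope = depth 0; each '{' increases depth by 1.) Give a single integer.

Answer: 4

Derivation:
Step 1: enter scope (depth=1)
Step 2: exit scope (depth=0)
Step 3: declare c=64 at depth 0
Step 4: enter scope (depth=1)
Step 5: declare d=64 at depth 1
Step 6: enter scope (depth=2)
Step 7: enter scope (depth=3)
Step 8: enter scope (depth=4)
Step 9: declare d=(read c)=64 at depth 4
Step 10: declare e=14 at depth 4
Step 11: declare c=(read d)=64 at depth 4
Visible at query point: c=64 d=64 e=14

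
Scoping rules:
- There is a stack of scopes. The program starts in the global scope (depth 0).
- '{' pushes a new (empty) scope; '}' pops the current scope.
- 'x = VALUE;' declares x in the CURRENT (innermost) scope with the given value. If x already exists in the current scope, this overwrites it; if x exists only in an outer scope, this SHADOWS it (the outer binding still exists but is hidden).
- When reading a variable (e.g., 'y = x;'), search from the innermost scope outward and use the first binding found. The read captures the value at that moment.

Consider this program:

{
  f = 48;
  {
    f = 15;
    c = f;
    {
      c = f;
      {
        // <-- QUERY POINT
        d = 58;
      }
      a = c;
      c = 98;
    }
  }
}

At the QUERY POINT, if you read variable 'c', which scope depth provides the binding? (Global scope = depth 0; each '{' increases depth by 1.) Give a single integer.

Step 1: enter scope (depth=1)
Step 2: declare f=48 at depth 1
Step 3: enter scope (depth=2)
Step 4: declare f=15 at depth 2
Step 5: declare c=(read f)=15 at depth 2
Step 6: enter scope (depth=3)
Step 7: declare c=(read f)=15 at depth 3
Step 8: enter scope (depth=4)
Visible at query point: c=15 f=15

Answer: 3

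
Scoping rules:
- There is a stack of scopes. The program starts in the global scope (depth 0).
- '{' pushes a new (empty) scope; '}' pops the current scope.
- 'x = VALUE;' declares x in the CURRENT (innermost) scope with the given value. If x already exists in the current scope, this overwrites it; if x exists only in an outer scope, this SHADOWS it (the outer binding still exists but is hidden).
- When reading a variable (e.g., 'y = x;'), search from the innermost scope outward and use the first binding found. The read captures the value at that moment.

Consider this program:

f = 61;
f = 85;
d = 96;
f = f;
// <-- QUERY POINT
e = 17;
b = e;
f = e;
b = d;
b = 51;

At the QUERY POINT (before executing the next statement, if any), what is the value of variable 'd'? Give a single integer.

Step 1: declare f=61 at depth 0
Step 2: declare f=85 at depth 0
Step 3: declare d=96 at depth 0
Step 4: declare f=(read f)=85 at depth 0
Visible at query point: d=96 f=85

Answer: 96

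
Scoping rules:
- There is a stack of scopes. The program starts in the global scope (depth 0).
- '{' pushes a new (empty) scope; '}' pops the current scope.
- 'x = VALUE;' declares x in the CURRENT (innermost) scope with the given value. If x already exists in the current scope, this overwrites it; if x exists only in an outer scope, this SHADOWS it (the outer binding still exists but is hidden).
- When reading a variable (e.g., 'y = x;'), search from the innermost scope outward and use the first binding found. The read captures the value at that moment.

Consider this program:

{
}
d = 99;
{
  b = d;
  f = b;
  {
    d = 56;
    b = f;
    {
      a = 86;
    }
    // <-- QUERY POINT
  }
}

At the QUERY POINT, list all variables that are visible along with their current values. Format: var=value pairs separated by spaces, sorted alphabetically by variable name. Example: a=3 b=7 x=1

Step 1: enter scope (depth=1)
Step 2: exit scope (depth=0)
Step 3: declare d=99 at depth 0
Step 4: enter scope (depth=1)
Step 5: declare b=(read d)=99 at depth 1
Step 6: declare f=(read b)=99 at depth 1
Step 7: enter scope (depth=2)
Step 8: declare d=56 at depth 2
Step 9: declare b=(read f)=99 at depth 2
Step 10: enter scope (depth=3)
Step 11: declare a=86 at depth 3
Step 12: exit scope (depth=2)
Visible at query point: b=99 d=56 f=99

Answer: b=99 d=56 f=99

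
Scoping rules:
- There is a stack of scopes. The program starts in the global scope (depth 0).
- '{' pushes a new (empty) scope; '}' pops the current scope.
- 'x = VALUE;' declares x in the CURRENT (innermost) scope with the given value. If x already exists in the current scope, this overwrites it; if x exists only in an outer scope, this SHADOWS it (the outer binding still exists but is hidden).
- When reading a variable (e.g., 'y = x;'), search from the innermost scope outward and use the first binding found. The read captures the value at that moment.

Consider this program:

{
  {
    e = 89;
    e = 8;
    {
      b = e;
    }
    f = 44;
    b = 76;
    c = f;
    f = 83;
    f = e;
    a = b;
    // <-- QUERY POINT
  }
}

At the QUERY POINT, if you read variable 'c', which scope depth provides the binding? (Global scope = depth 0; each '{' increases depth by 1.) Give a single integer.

Step 1: enter scope (depth=1)
Step 2: enter scope (depth=2)
Step 3: declare e=89 at depth 2
Step 4: declare e=8 at depth 2
Step 5: enter scope (depth=3)
Step 6: declare b=(read e)=8 at depth 3
Step 7: exit scope (depth=2)
Step 8: declare f=44 at depth 2
Step 9: declare b=76 at depth 2
Step 10: declare c=(read f)=44 at depth 2
Step 11: declare f=83 at depth 2
Step 12: declare f=(read e)=8 at depth 2
Step 13: declare a=(read b)=76 at depth 2
Visible at query point: a=76 b=76 c=44 e=8 f=8

Answer: 2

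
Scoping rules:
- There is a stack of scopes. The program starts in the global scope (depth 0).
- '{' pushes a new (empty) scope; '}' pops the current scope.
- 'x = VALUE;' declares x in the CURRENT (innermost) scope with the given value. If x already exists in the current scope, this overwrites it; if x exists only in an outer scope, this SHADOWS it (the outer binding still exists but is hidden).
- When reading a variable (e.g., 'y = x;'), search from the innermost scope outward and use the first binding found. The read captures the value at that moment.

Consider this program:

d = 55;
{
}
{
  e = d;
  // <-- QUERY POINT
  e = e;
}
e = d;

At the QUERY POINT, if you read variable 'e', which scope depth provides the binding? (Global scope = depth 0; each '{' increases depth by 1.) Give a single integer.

Answer: 1

Derivation:
Step 1: declare d=55 at depth 0
Step 2: enter scope (depth=1)
Step 3: exit scope (depth=0)
Step 4: enter scope (depth=1)
Step 5: declare e=(read d)=55 at depth 1
Visible at query point: d=55 e=55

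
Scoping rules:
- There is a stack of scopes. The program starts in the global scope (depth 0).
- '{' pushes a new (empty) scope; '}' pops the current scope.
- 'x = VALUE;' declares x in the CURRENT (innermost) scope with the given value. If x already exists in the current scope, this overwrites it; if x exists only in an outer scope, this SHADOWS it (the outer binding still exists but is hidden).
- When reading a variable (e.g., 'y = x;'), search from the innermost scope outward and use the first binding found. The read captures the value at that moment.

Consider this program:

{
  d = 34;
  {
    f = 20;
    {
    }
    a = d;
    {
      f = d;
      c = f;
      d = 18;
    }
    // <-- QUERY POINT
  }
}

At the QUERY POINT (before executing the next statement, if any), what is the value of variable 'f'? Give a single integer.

Answer: 20

Derivation:
Step 1: enter scope (depth=1)
Step 2: declare d=34 at depth 1
Step 3: enter scope (depth=2)
Step 4: declare f=20 at depth 2
Step 5: enter scope (depth=3)
Step 6: exit scope (depth=2)
Step 7: declare a=(read d)=34 at depth 2
Step 8: enter scope (depth=3)
Step 9: declare f=(read d)=34 at depth 3
Step 10: declare c=(read f)=34 at depth 3
Step 11: declare d=18 at depth 3
Step 12: exit scope (depth=2)
Visible at query point: a=34 d=34 f=20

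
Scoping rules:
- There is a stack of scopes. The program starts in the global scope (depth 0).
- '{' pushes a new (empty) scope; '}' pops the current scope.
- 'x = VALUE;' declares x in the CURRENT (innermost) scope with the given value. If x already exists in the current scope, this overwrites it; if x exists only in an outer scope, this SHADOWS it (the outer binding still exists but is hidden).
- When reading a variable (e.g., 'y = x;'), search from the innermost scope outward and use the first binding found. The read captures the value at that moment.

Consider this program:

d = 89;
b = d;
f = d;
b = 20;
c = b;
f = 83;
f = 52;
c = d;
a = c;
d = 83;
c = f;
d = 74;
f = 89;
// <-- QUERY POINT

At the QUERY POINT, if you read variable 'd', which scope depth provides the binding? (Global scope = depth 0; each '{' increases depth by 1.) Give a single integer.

Answer: 0

Derivation:
Step 1: declare d=89 at depth 0
Step 2: declare b=(read d)=89 at depth 0
Step 3: declare f=(read d)=89 at depth 0
Step 4: declare b=20 at depth 0
Step 5: declare c=(read b)=20 at depth 0
Step 6: declare f=83 at depth 0
Step 7: declare f=52 at depth 0
Step 8: declare c=(read d)=89 at depth 0
Step 9: declare a=(read c)=89 at depth 0
Step 10: declare d=83 at depth 0
Step 11: declare c=(read f)=52 at depth 0
Step 12: declare d=74 at depth 0
Step 13: declare f=89 at depth 0
Visible at query point: a=89 b=20 c=52 d=74 f=89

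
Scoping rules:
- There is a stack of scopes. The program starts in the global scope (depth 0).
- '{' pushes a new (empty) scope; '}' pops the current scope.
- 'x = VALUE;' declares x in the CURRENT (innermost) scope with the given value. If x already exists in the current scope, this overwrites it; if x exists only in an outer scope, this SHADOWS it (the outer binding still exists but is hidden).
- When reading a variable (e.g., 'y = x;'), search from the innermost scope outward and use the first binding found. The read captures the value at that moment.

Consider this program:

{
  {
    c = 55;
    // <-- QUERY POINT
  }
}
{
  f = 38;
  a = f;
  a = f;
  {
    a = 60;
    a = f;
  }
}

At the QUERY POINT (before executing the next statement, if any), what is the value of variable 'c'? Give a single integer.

Answer: 55

Derivation:
Step 1: enter scope (depth=1)
Step 2: enter scope (depth=2)
Step 3: declare c=55 at depth 2
Visible at query point: c=55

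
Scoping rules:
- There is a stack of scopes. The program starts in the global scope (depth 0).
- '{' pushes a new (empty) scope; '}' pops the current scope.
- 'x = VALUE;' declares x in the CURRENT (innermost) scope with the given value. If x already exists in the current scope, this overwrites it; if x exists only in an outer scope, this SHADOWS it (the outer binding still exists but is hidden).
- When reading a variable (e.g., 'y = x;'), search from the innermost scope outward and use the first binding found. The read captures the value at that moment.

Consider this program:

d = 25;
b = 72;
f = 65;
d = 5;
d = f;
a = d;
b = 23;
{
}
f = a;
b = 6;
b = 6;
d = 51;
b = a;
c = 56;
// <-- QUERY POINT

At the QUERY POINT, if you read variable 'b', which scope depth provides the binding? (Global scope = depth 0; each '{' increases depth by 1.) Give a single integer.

Step 1: declare d=25 at depth 0
Step 2: declare b=72 at depth 0
Step 3: declare f=65 at depth 0
Step 4: declare d=5 at depth 0
Step 5: declare d=(read f)=65 at depth 0
Step 6: declare a=(read d)=65 at depth 0
Step 7: declare b=23 at depth 0
Step 8: enter scope (depth=1)
Step 9: exit scope (depth=0)
Step 10: declare f=(read a)=65 at depth 0
Step 11: declare b=6 at depth 0
Step 12: declare b=6 at depth 0
Step 13: declare d=51 at depth 0
Step 14: declare b=(read a)=65 at depth 0
Step 15: declare c=56 at depth 0
Visible at query point: a=65 b=65 c=56 d=51 f=65

Answer: 0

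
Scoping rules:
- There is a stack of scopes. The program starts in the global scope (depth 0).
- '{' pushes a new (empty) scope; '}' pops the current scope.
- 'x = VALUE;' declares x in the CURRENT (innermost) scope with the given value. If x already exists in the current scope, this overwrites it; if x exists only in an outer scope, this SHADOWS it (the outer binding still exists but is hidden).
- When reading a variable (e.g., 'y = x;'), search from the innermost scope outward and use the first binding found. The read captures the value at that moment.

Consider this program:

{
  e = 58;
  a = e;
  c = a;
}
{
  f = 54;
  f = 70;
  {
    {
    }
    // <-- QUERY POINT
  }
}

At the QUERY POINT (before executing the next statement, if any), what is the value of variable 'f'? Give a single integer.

Answer: 70

Derivation:
Step 1: enter scope (depth=1)
Step 2: declare e=58 at depth 1
Step 3: declare a=(read e)=58 at depth 1
Step 4: declare c=(read a)=58 at depth 1
Step 5: exit scope (depth=0)
Step 6: enter scope (depth=1)
Step 7: declare f=54 at depth 1
Step 8: declare f=70 at depth 1
Step 9: enter scope (depth=2)
Step 10: enter scope (depth=3)
Step 11: exit scope (depth=2)
Visible at query point: f=70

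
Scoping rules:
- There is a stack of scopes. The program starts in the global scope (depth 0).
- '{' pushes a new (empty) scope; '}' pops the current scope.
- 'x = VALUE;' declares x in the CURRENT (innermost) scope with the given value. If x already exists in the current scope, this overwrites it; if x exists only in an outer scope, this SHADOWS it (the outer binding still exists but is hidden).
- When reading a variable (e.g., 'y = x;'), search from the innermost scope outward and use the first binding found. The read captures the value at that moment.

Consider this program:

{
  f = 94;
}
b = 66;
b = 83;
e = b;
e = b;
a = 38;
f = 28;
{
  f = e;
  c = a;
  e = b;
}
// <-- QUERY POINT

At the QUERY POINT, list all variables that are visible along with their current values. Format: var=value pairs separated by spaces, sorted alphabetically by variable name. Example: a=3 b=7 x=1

Step 1: enter scope (depth=1)
Step 2: declare f=94 at depth 1
Step 3: exit scope (depth=0)
Step 4: declare b=66 at depth 0
Step 5: declare b=83 at depth 0
Step 6: declare e=(read b)=83 at depth 0
Step 7: declare e=(read b)=83 at depth 0
Step 8: declare a=38 at depth 0
Step 9: declare f=28 at depth 0
Step 10: enter scope (depth=1)
Step 11: declare f=(read e)=83 at depth 1
Step 12: declare c=(read a)=38 at depth 1
Step 13: declare e=(read b)=83 at depth 1
Step 14: exit scope (depth=0)
Visible at query point: a=38 b=83 e=83 f=28

Answer: a=38 b=83 e=83 f=28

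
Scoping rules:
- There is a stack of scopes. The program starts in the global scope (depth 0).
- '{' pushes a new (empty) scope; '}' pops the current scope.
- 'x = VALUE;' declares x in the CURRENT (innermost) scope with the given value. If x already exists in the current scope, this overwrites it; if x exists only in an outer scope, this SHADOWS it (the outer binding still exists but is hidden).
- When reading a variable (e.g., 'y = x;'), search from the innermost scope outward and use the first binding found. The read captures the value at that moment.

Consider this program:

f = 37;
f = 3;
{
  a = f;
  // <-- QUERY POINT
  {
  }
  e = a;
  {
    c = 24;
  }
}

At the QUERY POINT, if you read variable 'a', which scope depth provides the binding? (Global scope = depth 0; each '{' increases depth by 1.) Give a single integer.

Step 1: declare f=37 at depth 0
Step 2: declare f=3 at depth 0
Step 3: enter scope (depth=1)
Step 4: declare a=(read f)=3 at depth 1
Visible at query point: a=3 f=3

Answer: 1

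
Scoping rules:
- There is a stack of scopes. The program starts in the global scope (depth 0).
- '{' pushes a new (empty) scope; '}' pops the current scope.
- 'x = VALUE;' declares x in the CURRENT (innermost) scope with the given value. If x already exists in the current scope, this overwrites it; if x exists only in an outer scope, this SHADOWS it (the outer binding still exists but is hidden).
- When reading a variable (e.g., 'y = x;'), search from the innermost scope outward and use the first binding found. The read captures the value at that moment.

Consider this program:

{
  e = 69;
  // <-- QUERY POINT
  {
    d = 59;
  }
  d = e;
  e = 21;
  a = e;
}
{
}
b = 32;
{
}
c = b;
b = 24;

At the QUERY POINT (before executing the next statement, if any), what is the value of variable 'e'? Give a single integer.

Answer: 69

Derivation:
Step 1: enter scope (depth=1)
Step 2: declare e=69 at depth 1
Visible at query point: e=69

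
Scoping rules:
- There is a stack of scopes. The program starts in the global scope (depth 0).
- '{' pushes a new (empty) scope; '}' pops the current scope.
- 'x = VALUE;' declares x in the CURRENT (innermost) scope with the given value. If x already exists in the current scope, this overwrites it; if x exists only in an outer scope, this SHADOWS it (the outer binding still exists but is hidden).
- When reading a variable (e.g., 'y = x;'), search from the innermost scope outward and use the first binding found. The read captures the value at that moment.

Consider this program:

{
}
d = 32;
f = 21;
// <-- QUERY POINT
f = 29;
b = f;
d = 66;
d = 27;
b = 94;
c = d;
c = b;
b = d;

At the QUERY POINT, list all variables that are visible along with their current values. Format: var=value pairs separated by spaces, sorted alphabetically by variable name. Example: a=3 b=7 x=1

Step 1: enter scope (depth=1)
Step 2: exit scope (depth=0)
Step 3: declare d=32 at depth 0
Step 4: declare f=21 at depth 0
Visible at query point: d=32 f=21

Answer: d=32 f=21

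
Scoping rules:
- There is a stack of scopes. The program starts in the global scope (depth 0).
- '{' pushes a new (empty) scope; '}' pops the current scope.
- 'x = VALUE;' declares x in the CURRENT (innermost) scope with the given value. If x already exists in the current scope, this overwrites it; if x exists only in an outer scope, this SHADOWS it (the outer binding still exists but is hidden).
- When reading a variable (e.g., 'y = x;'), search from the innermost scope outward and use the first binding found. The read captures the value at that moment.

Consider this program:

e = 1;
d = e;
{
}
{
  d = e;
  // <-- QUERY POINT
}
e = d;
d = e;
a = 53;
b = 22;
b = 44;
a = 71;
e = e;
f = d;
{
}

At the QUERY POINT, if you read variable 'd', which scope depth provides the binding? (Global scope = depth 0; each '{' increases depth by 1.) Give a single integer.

Step 1: declare e=1 at depth 0
Step 2: declare d=(read e)=1 at depth 0
Step 3: enter scope (depth=1)
Step 4: exit scope (depth=0)
Step 5: enter scope (depth=1)
Step 6: declare d=(read e)=1 at depth 1
Visible at query point: d=1 e=1

Answer: 1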